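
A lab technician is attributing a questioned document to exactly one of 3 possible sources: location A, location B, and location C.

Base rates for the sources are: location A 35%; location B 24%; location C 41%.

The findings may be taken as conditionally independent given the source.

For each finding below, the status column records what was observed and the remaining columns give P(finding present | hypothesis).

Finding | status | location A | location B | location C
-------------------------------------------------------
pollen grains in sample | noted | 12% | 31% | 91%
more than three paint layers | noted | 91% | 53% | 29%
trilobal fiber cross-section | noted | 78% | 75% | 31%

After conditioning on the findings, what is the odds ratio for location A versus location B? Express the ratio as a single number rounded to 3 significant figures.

Unnormalized posterior weight (prior times the finding likelihoods) for each of the two hypotheses:
  location A: 0.35 × 0.12 × 0.91 × 0.78 = 0.029812
  location B: 0.24 × 0.31 × 0.53 × 0.75 = 0.029574
Posterior odds = 0.029812 / 0.029574 ≈ 1.01.

1.01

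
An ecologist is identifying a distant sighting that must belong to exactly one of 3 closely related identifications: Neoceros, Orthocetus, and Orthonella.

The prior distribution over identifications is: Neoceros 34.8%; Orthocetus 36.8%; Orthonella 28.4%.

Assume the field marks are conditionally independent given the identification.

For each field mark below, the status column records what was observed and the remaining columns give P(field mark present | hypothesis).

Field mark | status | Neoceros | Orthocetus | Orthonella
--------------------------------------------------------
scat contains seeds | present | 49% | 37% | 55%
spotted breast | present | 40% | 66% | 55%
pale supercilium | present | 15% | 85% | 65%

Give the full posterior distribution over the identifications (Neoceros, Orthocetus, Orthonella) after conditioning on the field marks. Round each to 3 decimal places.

By Bayes' rule with conditional independence, the unnormalized weight for each hypothesis is prior × ∏ likelihoods:
  Neoceros: 0.348 × 0.49 × 0.40 × 0.15 = 0.010231
  Orthocetus: 0.368 × 0.37 × 0.66 × 0.85 = 0.076386
  Orthonella: 0.284 × 0.55 × 0.55 × 0.65 = 0.055842
The unnormalized weights sum to 0.14246.
P(Neoceros | evidence) = 0.010231 / 0.14246 ≈ 0.072
P(Orthocetus | evidence) = 0.076386 / 0.14246 ≈ 0.536
P(Orthonella | evidence) = 0.055842 / 0.14246 ≈ 0.392

0.072, 0.536, 0.392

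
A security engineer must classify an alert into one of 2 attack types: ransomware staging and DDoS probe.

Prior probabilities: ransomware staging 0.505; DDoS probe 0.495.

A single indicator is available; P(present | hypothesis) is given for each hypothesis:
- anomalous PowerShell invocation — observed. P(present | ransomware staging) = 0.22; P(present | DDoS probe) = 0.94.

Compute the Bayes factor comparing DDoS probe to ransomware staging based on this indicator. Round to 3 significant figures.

4.27

The Bayes factor is the ratio of the two likelihoods.
  DDoS probe: 0.94
  ransomware staging: 0.22
Bayes factor = 0.94 / 0.22 ≈ 4.27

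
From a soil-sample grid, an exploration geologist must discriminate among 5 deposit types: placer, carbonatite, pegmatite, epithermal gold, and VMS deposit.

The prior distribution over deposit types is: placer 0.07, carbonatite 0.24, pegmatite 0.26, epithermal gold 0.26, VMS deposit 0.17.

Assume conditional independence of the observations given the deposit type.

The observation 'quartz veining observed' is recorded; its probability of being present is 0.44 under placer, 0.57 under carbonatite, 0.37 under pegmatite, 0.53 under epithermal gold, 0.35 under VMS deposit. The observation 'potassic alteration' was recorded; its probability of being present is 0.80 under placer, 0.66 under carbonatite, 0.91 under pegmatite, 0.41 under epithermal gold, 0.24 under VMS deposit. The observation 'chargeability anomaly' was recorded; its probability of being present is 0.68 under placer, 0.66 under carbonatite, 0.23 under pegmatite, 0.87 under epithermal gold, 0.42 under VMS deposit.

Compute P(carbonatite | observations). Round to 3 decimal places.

0.393

By Bayes' rule with conditional independence, the unnormalized weight for each hypothesis is prior × ∏ likelihoods:
  placer: 0.07 × 0.44 × 0.80 × 0.68 = 0.016755
  carbonatite: 0.24 × 0.57 × 0.66 × 0.66 = 0.05959
  pegmatite: 0.26 × 0.37 × 0.91 × 0.23 = 0.020135
  epithermal gold: 0.26 × 0.53 × 0.41 × 0.87 = 0.049153
  VMS deposit: 0.17 × 0.35 × 0.24 × 0.42 = 0.0059976
Normalizing constant Z = 0.016755 + 0.05959 + 0.020135 + 0.049153 + 0.0059976 = 0.15163.
P(carbonatite | evidence) = 0.05959 / 0.15163 ≈ 0.393.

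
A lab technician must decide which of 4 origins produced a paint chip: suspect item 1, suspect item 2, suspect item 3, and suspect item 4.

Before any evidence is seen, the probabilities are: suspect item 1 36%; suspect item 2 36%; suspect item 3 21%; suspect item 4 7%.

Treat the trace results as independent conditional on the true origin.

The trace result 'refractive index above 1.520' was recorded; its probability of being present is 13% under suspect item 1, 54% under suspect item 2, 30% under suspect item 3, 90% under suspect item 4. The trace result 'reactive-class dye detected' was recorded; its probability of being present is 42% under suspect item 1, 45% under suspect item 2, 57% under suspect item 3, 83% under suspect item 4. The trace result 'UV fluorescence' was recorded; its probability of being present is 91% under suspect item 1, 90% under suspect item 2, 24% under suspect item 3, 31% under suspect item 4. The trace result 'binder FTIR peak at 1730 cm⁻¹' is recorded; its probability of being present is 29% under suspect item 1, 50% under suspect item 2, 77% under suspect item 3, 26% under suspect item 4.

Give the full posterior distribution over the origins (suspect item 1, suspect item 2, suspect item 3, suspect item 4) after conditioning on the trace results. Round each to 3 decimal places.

0.094, 0.711, 0.120, 0.076

By Bayes' rule with conditional independence, the unnormalized weight for each hypothesis is prior × ∏ likelihoods:
  suspect item 1: 0.36 × 0.13 × 0.42 × 0.91 × 0.29 = 0.0051872
  suspect item 2: 0.36 × 0.54 × 0.45 × 0.90 × 0.50 = 0.039366
  suspect item 3: 0.21 × 0.30 × 0.57 × 0.24 × 0.77 = 0.0066362
  suspect item 4: 0.07 × 0.90 × 0.83 × 0.31 × 0.26 = 0.0042146
Marginal likelihood of the evidence = 0.055404.
P(suspect item 1 | evidence) = 0.0051872 / 0.055404 ≈ 0.094
P(suspect item 2 | evidence) = 0.039366 / 0.055404 ≈ 0.711
P(suspect item 3 | evidence) = 0.0066362 / 0.055404 ≈ 0.120
P(suspect item 4 | evidence) = 0.0042146 / 0.055404 ≈ 0.076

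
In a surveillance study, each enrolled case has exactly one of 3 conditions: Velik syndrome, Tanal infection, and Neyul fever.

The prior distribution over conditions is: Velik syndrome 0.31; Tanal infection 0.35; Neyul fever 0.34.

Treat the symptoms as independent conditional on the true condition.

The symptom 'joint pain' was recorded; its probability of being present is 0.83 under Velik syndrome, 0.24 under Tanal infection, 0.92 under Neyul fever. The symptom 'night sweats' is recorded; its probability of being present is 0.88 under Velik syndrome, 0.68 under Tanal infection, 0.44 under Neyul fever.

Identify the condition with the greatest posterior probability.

Velik syndrome

Multiply each prior by the joint likelihood of the symptom pattern:
  Velik syndrome: 0.31 × 0.83 × 0.88 = 0.22642
  Tanal infection: 0.35 × 0.24 × 0.68 = 0.05712
  Neyul fever: 0.34 × 0.92 × 0.44 = 0.13763
Marginal likelihood of the evidence = 0.42118.
P(Velik syndrome | evidence) ≈ 0.22642 / 0.42118 ≈ 0.538
P(Tanal infection | evidence) ≈ 0.05712 / 0.42118 ≈ 0.136
P(Neyul fever | evidence) ≈ 0.13763 / 0.42118 ≈ 0.327
The largest is 0.538, so Velik syndrome is most probable.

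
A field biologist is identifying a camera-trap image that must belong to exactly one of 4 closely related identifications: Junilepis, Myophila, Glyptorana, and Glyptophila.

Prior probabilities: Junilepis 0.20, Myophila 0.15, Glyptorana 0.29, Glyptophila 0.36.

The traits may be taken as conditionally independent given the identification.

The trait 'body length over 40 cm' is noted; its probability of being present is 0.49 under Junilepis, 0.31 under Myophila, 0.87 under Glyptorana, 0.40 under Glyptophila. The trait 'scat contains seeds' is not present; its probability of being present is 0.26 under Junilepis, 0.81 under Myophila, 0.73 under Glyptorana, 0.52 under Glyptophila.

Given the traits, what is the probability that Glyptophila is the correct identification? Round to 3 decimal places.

For each hypothesis, the unnormalized posterior weight is prior × product of the trait likelihoods (using 1 − P(present | H) for each absent trait):
  Junilepis: 0.20 × 0.49 × (1 − 0.26) = 0.07252
  Myophila: 0.15 × 0.31 × (1 − 0.81) = 0.008835
  Glyptorana: 0.29 × 0.87 × (1 − 0.73) = 0.068121
  Glyptophila: 0.36 × 0.40 × (1 − 0.52) = 0.06912
Normalizing constant Z = 0.07252 + 0.008835 + 0.068121 + 0.06912 = 0.2186.
P(Glyptophila | evidence) = 0.06912 / 0.2186 ≈ 0.316.

0.316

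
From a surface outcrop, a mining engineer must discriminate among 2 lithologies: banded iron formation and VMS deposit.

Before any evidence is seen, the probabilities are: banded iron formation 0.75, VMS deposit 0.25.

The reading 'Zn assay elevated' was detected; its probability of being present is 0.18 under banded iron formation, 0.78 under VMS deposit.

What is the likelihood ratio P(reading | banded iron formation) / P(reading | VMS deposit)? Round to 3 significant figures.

Likelihood of this reading under each hypothesis:
  banded iron formation: 0.18
  VMS deposit: 0.78
Bayes factor = 0.18 / 0.78 ≈ 0.231

0.231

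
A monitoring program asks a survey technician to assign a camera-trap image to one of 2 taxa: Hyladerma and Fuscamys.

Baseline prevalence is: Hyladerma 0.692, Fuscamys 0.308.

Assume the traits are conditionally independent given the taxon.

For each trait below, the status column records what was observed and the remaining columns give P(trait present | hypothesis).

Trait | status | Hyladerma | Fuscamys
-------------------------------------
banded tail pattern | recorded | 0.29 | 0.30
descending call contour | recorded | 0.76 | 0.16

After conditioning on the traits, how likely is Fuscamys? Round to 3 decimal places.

0.088

Multiply each prior by the joint likelihood of the trait pattern:
  Hyladerma: 0.692 × 0.29 × 0.76 = 0.15252
  Fuscamys: 0.308 × 0.30 × 0.16 = 0.014784
Marginal likelihood of the evidence = 0.1673.
P(Fuscamys | evidence) = 0.014784 / 0.1673 ≈ 0.088.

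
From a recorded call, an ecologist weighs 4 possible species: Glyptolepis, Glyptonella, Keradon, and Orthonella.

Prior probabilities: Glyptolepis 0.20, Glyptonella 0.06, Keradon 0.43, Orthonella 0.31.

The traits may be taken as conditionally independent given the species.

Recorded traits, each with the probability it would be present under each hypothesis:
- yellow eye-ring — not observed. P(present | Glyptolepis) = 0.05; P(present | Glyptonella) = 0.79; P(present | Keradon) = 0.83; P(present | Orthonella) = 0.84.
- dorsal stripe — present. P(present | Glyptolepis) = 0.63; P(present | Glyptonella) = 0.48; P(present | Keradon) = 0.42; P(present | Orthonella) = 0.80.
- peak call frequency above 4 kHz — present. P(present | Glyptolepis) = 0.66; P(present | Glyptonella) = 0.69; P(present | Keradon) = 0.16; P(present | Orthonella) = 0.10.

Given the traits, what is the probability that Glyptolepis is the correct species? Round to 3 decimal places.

0.858

For each hypothesis, the unnormalized posterior weight is prior × product of the trait likelihoods (using 1 − P(present | H) for each absent trait):
  Glyptolepis: 0.20 × (1 − 0.05) × 0.63 × 0.66 = 0.079002
  Glyptonella: 0.06 × (1 − 0.79) × 0.48 × 0.69 = 0.0041731
  Keradon: 0.43 × (1 − 0.83) × 0.42 × 0.16 = 0.0049123
  Orthonella: 0.31 × (1 − 0.84) × 0.80 × 0.10 = 0.003968
Normalizing constant Z = 0.079002 + 0.0041731 + 0.0049123 + 0.003968 = 0.092055.
P(Glyptolepis | evidence) = 0.079002 / 0.092055 ≈ 0.858.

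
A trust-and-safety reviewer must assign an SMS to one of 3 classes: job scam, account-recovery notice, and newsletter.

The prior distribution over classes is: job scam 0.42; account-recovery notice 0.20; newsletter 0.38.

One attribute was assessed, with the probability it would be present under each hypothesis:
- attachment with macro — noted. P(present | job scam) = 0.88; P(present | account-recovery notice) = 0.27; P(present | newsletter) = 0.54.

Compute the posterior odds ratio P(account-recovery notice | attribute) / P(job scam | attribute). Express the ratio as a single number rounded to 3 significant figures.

0.146

Unnormalized posterior weight (prior times the attribute likelihood) for each of the two hypotheses:
  account-recovery notice: 0.20 × 0.27 = 0.054
  job scam: 0.42 × 0.88 = 0.3696
Posterior odds = 0.054 / 0.3696 ≈ 0.146.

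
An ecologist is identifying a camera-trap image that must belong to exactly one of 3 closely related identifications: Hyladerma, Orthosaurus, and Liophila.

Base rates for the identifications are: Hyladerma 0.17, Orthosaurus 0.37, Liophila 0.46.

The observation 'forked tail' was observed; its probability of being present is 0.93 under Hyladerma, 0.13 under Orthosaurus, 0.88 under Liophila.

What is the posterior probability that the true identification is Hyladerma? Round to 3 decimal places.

0.259

Multiply each prior by the likelihood of the observation:
  Hyladerma: 0.17 × 0.93 = 0.1581
  Orthosaurus: 0.37 × 0.13 = 0.0481
  Liophila: 0.46 × 0.88 = 0.4048
Normalizing constant Z = 0.1581 + 0.0481 + 0.4048 = 0.611.
P(Hyladerma | evidence) = 0.1581 / 0.611 ≈ 0.259.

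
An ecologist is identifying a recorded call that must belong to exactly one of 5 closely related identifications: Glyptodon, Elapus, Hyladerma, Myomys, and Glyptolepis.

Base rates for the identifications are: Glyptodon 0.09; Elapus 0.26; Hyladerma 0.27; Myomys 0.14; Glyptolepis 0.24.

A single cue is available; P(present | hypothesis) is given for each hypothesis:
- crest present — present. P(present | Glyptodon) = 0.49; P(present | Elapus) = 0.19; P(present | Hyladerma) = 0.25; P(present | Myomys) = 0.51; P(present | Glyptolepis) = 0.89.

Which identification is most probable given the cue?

For each hypothesis, the unnormalized posterior weight is prior × likelihood:
  Glyptodon: 0.09 × 0.49 = 0.0441
  Elapus: 0.26 × 0.19 = 0.0494
  Hyladerma: 0.27 × 0.25 = 0.0675
  Myomys: 0.14 × 0.51 = 0.0714
  Glyptolepis: 0.24 × 0.89 = 0.2136
Marginal likelihood of the evidence = 0.446.
P(Glyptodon | evidence) ≈ 0.0441 / 0.446 ≈ 0.099
P(Elapus | evidence) ≈ 0.0494 / 0.446 ≈ 0.111
P(Hyladerma | evidence) ≈ 0.0675 / 0.446 ≈ 0.151
P(Myomys | evidence) ≈ 0.0714 / 0.446 ≈ 0.160
P(Glyptolepis | evidence) ≈ 0.2136 / 0.446 ≈ 0.479
The largest is 0.479, so Glyptolepis is most probable.

Glyptolepis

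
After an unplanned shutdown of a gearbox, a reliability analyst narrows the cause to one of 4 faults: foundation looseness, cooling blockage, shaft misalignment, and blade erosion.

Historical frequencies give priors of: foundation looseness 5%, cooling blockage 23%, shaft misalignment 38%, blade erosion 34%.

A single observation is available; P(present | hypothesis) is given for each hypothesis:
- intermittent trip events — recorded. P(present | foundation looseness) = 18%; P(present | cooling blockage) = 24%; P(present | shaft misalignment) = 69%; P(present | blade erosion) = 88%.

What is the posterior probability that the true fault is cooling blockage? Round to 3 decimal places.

0.088

For each hypothesis, the unnormalized posterior weight is prior × likelihood:
  foundation looseness: 0.05 × 0.18 = 0.009
  cooling blockage: 0.23 × 0.24 = 0.0552
  shaft misalignment: 0.38 × 0.69 = 0.2622
  blade erosion: 0.34 × 0.88 = 0.2992
The unnormalized weights sum to 0.6256.
P(cooling blockage | evidence) = 0.0552 / 0.6256 ≈ 0.088.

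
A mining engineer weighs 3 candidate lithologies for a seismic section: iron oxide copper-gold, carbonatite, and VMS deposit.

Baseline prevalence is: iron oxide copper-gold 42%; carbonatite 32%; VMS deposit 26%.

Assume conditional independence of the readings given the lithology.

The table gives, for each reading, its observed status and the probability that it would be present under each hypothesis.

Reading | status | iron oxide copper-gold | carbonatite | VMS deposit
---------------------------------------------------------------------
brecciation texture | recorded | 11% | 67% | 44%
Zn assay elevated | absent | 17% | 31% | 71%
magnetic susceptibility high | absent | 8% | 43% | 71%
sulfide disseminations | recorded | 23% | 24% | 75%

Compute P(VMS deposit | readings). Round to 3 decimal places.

For each hypothesis, the unnormalized posterior weight is prior × product of the reading likelihoods (using 1 − P(present | H) for each absent reading):
  iron oxide copper-gold: 0.42 × 0.11 × (1 − 0.17) × (1 − 0.08) × 0.23 = 0.008114
  carbonatite: 0.32 × 0.67 × (1 − 0.31) × (1 − 0.43) × 0.24 = 0.020238
  VMS deposit: 0.26 × 0.44 × (1 − 0.71) × (1 − 0.71) × 0.75 = 0.0072158
Marginal likelihood of the evidence = 0.035567.
P(VMS deposit | evidence) = 0.0072158 / 0.035567 ≈ 0.203.

0.203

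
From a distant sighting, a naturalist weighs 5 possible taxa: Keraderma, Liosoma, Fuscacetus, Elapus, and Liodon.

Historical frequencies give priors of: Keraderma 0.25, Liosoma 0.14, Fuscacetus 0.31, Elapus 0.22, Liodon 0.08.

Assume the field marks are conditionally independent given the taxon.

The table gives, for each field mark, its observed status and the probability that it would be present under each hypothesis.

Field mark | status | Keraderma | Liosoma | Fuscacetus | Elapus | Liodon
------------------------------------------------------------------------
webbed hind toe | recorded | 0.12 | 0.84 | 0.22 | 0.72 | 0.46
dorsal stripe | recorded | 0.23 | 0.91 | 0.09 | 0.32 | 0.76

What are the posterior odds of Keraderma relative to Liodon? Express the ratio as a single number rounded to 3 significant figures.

Posterior odds equal prior odds times the likelihood ratio; only the two competing hypotheses matter.
  Keraderma: 0.25 × 0.12 × 0.23 = 0.0069
  Liodon: 0.08 × 0.46 × 0.76 = 0.027968
Odds(Keraderma : Liodon) = 0.0069 / 0.027968 ≈ 0.247.

0.247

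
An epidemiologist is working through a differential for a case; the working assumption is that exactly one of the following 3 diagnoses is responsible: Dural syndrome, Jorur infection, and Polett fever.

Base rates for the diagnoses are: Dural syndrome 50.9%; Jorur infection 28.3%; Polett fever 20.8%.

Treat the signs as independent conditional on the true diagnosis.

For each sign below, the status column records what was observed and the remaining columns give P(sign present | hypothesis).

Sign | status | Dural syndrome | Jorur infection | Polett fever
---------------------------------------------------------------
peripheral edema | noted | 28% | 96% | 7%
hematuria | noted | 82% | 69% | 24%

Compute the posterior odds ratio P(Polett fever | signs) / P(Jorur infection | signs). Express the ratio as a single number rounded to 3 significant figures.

0.0186

Unnormalized posterior weight (prior times the sign likelihoods) for each of the two hypotheses:
  Polett fever: 0.208 × 0.07 × 0.24 = 0.0034944
  Jorur infection: 0.283 × 0.96 × 0.69 = 0.18746
Posterior odds = 0.0034944 / 0.18746 ≈ 0.0186.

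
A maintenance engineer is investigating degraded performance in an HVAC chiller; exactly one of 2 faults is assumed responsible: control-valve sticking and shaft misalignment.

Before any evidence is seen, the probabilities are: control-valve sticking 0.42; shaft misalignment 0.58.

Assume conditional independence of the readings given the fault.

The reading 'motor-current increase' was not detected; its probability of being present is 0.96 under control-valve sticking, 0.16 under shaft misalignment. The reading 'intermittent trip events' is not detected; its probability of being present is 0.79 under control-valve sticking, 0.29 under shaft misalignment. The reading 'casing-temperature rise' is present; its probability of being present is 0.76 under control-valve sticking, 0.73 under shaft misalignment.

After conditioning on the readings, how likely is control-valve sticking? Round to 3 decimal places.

By Bayes' rule with conditional independence, the unnormalized weight for each hypothesis is prior × ∏ likelihoods (using 1 − P(present | H) for each absent reading):
  control-valve sticking: 0.42 × (1 − 0.96) × (1 − 0.79) × 0.76 = 0.0026813
  shaft misalignment: 0.58 × (1 − 0.16) × (1 − 0.29) × 0.73 = 0.25252
Marginal likelihood of the evidence = 0.2552.
P(control-valve sticking | evidence) = 0.0026813 / 0.2552 ≈ 0.011.

0.011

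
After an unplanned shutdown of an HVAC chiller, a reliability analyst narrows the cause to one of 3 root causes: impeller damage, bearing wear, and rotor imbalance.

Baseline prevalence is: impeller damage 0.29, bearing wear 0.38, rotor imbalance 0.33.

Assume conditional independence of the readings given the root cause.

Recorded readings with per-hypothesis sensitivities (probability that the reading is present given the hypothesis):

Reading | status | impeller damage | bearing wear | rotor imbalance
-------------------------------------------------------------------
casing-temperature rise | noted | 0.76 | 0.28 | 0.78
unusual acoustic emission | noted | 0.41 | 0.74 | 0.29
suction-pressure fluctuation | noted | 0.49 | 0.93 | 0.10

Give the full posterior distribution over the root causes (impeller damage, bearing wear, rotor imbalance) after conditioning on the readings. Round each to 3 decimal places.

0.354, 0.586, 0.060

Multiply each prior by the joint likelihood of the reading pattern:
  impeller damage: 0.29 × 0.76 × 0.41 × 0.49 = 0.044278
  bearing wear: 0.38 × 0.28 × 0.74 × 0.93 = 0.073224
  rotor imbalance: 0.33 × 0.78 × 0.29 × 0.10 = 0.0074646
Normalizing constant Z = 0.044278 + 0.073224 + 0.0074646 = 0.12497.
P(impeller damage | evidence) = 0.044278 / 0.12497 ≈ 0.354
P(bearing wear | evidence) = 0.073224 / 0.12497 ≈ 0.586
P(rotor imbalance | evidence) = 0.0074646 / 0.12497 ≈ 0.060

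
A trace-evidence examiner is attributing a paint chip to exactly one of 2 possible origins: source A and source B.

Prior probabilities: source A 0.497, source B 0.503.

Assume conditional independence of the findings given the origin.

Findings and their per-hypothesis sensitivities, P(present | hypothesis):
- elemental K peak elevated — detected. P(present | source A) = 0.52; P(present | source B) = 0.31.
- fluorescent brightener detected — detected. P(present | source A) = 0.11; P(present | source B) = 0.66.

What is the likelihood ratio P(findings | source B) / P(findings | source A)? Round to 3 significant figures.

3.58

Joint likelihood of the evidence pattern under each hypothesis:
  source B: 0.31 × 0.66 = 0.2046
  source A: 0.52 × 0.11 = 0.0572
Bayes factor = 0.2046 / 0.0572 ≈ 3.58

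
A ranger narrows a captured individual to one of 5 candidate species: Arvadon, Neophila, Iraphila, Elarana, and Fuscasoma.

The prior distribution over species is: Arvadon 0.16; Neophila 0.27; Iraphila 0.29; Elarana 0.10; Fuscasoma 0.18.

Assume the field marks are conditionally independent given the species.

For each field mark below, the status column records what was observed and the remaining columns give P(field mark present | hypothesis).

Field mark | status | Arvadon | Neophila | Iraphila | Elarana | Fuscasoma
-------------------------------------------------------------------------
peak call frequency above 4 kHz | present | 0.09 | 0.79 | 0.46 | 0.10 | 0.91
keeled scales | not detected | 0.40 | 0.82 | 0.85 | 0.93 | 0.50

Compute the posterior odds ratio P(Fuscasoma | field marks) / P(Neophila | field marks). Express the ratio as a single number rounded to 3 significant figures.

2.13

Posterior odds equal prior odds times the likelihood ratio; only the two competing hypotheses matter (using 1 − P(present | H) for each absent field mark).
  Fuscasoma: 0.18 × 0.91 × (1 − 0.50) = 0.0819
  Neophila: 0.27 × 0.79 × (1 − 0.82) = 0.038394
Posterior odds = 0.0819 / 0.038394 ≈ 2.13.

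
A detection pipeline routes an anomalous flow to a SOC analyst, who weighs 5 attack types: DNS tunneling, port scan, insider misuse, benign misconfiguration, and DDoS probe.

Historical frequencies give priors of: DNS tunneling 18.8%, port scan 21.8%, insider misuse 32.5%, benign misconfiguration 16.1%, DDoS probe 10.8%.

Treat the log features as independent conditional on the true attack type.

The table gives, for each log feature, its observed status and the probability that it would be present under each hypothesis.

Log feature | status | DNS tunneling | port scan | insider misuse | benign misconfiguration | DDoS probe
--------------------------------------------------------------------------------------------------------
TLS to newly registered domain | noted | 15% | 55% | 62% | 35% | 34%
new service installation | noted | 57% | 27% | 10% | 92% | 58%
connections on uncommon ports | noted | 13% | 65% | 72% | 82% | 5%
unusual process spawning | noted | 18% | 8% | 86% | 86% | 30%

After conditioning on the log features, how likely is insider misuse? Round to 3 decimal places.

Multiply each prior by the joint likelihood of the log feature pattern:
  DNS tunneling: 0.188 × 0.15 × 0.57 × 0.13 × 0.18 = 0.00037613
  port scan: 0.218 × 0.55 × 0.27 × 0.65 × 0.08 = 0.0016834
  insider misuse: 0.325 × 0.62 × 0.10 × 0.72 × 0.86 = 0.012477
  benign misconfiguration: 0.161 × 0.35 × 0.92 × 0.82 × 0.86 = 0.036559
  DDoS probe: 0.108 × 0.34 × 0.58 × 0.05 × 0.30 = 0.00031946
The unnormalized weights sum to 0.051415.
P(insider misuse | evidence) = 0.012477 / 0.051415 ≈ 0.243.

0.243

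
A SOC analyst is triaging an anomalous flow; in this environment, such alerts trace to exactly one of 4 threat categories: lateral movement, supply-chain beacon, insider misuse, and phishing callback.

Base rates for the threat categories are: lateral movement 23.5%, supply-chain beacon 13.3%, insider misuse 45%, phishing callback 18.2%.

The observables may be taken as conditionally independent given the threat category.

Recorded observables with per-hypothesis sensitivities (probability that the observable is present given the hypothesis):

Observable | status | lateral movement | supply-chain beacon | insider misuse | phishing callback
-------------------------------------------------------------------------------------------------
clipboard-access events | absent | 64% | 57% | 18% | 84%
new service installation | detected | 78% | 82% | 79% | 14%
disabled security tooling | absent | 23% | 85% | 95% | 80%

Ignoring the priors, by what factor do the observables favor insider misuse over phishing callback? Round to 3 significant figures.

7.23

Take the product of per-observable likelihoods under each hypothesis (using 1 − P(present | H) for each absent observable), then divide.
  insider misuse: (1 − 0.18) × 0.79 × (1 − 0.95) = 0.03239
  phishing callback: (1 − 0.84) × 0.14 × (1 − 0.80) = 0.00448
Bayes factor = 0.03239 / 0.00448 ≈ 7.23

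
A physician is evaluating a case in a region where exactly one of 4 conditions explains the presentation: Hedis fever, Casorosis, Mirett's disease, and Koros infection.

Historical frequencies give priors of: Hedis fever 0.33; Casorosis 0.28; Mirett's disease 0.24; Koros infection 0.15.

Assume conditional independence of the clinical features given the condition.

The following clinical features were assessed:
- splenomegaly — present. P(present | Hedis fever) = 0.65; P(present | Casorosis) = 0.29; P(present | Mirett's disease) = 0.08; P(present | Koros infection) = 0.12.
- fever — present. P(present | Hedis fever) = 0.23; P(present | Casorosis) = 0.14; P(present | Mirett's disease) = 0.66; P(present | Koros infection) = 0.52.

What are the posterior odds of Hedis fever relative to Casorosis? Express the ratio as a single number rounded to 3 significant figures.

4.34

The normalizing constant cancels in an odds ratio, so compute prior × likelihood for the two hypotheses only:
  Hedis fever: 0.33 × 0.65 × 0.23 = 0.049335
  Casorosis: 0.28 × 0.29 × 0.14 = 0.011368
Posterior odds = 0.049335 / 0.011368 ≈ 4.34.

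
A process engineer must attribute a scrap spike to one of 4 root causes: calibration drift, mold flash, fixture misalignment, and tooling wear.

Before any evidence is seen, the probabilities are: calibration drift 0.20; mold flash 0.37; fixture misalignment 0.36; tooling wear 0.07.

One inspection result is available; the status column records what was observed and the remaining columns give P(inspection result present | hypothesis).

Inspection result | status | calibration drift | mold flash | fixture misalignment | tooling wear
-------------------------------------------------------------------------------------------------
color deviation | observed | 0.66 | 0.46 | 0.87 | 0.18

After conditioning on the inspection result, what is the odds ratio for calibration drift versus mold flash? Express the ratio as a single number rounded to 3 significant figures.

0.776

Unnormalized posterior weight (prior times the inspection result likelihood) for each of the two hypotheses:
  calibration drift: 0.20 × 0.66 = 0.132
  mold flash: 0.37 × 0.46 = 0.1702
Posterior odds = 0.132 / 0.1702 ≈ 0.776.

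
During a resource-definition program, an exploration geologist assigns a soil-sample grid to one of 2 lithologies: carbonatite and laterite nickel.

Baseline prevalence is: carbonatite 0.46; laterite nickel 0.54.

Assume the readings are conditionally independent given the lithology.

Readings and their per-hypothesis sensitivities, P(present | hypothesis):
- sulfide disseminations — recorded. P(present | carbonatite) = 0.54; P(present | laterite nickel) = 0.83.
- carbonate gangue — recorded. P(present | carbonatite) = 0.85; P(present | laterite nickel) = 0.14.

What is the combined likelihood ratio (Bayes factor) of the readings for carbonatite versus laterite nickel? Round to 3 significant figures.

Joint likelihood of the reading pattern under each hypothesis:
  carbonatite: 0.54 × 0.85 = 0.459
  laterite nickel: 0.83 × 0.14 = 0.1162
Bayes factor = 0.459 / 0.1162 ≈ 3.95

3.95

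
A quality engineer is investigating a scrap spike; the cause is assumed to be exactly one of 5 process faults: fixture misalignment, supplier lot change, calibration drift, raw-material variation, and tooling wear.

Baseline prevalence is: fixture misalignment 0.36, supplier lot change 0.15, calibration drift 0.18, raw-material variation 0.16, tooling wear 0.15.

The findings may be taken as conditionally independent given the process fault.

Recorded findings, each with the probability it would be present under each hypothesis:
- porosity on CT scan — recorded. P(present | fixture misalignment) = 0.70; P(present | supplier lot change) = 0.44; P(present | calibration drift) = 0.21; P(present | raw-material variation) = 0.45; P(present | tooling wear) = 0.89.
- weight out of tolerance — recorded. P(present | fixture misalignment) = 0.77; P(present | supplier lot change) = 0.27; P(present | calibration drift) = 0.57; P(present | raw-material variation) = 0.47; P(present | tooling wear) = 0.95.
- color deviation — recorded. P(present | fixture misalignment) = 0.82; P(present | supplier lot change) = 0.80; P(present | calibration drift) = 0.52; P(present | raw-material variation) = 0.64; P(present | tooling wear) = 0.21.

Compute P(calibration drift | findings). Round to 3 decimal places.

0.048

Multiply each prior by the joint likelihood of the evidence pattern:
  fixture misalignment: 0.36 × 0.70 × 0.77 × 0.82 = 0.15911
  supplier lot change: 0.15 × 0.44 × 0.27 × 0.80 = 0.014256
  calibration drift: 0.18 × 0.21 × 0.57 × 0.52 = 0.011204
  raw-material variation: 0.16 × 0.45 × 0.47 × 0.64 = 0.021658
  tooling wear: 0.15 × 0.89 × 0.95 × 0.21 = 0.026633
Normalizing constant Z = 0.15911 + 0.014256 + 0.011204 + 0.021658 + 0.026633 = 0.23286.
P(calibration drift | evidence) = 0.011204 / 0.23286 ≈ 0.048.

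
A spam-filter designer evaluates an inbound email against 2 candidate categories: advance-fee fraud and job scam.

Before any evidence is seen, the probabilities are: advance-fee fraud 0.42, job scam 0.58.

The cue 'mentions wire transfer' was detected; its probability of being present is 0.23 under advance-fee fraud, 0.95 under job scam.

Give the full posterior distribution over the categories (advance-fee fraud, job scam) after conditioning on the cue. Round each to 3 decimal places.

By Bayes' rule, the unnormalized weight for each hypothesis is prior × likelihood:
  advance-fee fraud: 0.42 × 0.23 = 0.0966
  job scam: 0.58 × 0.95 = 0.551
The unnormalized weights sum to 0.6476.
P(advance-fee fraud | evidence) = 0.0966 / 0.6476 ≈ 0.149
P(job scam | evidence) = 0.551 / 0.6476 ≈ 0.851

0.149, 0.851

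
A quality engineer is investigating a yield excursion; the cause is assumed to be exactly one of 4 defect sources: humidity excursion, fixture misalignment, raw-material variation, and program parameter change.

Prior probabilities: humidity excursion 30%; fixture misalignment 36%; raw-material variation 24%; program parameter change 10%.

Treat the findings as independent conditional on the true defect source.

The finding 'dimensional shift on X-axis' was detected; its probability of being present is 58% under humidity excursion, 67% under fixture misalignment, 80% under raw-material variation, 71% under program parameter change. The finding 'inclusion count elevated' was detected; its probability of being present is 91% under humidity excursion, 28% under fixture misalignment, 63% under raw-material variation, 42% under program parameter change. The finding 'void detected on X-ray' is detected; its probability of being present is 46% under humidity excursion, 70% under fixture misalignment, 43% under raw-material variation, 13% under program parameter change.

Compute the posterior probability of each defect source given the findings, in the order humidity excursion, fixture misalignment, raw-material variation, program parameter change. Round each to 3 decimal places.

0.414, 0.269, 0.296, 0.022

Multiply each prior by the joint likelihood of the evidence pattern:
  humidity excursion: 0.30 × 0.58 × 0.91 × 0.46 = 0.072836
  fixture misalignment: 0.36 × 0.67 × 0.28 × 0.70 = 0.047275
  raw-material variation: 0.24 × 0.80 × 0.63 × 0.43 = 0.052013
  program parameter change: 0.10 × 0.71 × 0.42 × 0.13 = 0.0038766
Marginal likelihood of the evidence = 0.176.
P(humidity excursion | evidence) = 0.072836 / 0.176 ≈ 0.414
P(fixture misalignment | evidence) = 0.047275 / 0.176 ≈ 0.269
P(raw-material variation | evidence) = 0.052013 / 0.176 ≈ 0.296
P(program parameter change | evidence) = 0.0038766 / 0.176 ≈ 0.022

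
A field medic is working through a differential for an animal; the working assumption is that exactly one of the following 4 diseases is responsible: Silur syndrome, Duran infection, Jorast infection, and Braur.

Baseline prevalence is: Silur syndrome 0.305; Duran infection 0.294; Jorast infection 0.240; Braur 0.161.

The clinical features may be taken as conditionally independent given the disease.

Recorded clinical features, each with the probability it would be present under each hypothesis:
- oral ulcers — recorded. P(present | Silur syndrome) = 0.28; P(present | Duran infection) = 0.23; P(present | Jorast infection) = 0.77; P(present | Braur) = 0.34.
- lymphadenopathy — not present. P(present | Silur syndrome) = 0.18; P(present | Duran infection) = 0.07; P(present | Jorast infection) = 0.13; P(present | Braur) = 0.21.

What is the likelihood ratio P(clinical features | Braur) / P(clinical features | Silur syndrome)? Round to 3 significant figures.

Take the product of per-clinical feature likelihoods under each hypothesis (using 1 − P(present | H) for each absent clinical feature), then divide.
  Braur: 0.34 × (1 − 0.21) = 0.2686
  Silur syndrome: 0.28 × (1 − 0.18) = 0.2296
Bayes factor = 0.2686 / 0.2296 ≈ 1.17

1.17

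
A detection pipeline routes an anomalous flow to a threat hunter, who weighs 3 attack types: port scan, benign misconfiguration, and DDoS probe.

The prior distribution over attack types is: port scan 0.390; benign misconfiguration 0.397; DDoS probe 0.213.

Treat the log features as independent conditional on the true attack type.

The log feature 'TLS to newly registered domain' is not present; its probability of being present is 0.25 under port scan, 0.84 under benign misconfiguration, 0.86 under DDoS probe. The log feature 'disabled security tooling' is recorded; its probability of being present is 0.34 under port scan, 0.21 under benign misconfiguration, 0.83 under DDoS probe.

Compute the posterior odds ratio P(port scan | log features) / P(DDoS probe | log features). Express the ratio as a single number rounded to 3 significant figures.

4.02

The normalizing constant cancels in an odds ratio, so compute prior × likelihood for the two hypotheses only (using 1 − P(present | H) for each absent log feature):
  port scan: 0.390 × (1 − 0.25) × 0.34 = 0.09945
  DDoS probe: 0.213 × (1 − 0.86) × 0.83 = 0.024751
Posterior odds = 0.09945 / 0.024751 ≈ 4.02.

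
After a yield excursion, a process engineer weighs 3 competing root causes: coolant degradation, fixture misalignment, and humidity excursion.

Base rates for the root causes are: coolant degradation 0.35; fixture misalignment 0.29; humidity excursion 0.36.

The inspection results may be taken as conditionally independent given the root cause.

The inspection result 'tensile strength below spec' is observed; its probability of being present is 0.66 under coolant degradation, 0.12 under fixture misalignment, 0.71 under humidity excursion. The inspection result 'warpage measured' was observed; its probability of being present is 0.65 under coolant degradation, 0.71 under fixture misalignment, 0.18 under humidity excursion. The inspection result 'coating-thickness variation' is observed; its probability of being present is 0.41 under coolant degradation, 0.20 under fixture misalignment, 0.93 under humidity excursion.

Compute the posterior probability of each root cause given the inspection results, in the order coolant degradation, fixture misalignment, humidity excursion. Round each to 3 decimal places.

0.563, 0.045, 0.392

By Bayes' rule with conditional independence, the unnormalized weight for each hypothesis is prior × ∏ likelihoods:
  coolant degradation: 0.35 × 0.66 × 0.65 × 0.41 = 0.061561
  fixture misalignment: 0.29 × 0.12 × 0.71 × 0.20 = 0.0049416
  humidity excursion: 0.36 × 0.71 × 0.18 × 0.93 = 0.042787
Normalizing constant Z = 0.061561 + 0.0049416 + 0.042787 = 0.10929.
P(coolant degradation | evidence) = 0.061561 / 0.10929 ≈ 0.563
P(fixture misalignment | evidence) = 0.0049416 / 0.10929 ≈ 0.045
P(humidity excursion | evidence) = 0.042787 / 0.10929 ≈ 0.392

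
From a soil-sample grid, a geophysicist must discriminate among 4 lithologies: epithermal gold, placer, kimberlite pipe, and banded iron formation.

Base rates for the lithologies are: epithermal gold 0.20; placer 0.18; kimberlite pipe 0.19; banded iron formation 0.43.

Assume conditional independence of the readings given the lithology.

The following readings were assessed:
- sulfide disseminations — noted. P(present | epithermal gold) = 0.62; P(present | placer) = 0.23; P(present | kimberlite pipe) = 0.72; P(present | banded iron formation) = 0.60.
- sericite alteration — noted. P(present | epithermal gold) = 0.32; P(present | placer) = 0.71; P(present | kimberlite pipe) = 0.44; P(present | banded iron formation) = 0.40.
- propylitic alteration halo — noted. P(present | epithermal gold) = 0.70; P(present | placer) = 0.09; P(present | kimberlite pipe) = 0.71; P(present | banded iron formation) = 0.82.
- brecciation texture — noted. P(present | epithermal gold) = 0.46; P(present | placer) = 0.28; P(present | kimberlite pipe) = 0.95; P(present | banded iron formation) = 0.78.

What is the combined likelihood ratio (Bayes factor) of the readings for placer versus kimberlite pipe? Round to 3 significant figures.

0.0193

Joint likelihood of the reading pattern under each hypothesis:
  placer: 0.23 × 0.71 × 0.09 × 0.28 = 0.0041152
  kimberlite pipe: 0.72 × 0.44 × 0.71 × 0.95 = 0.21368
Bayes factor = 0.0041152 / 0.21368 ≈ 0.0193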